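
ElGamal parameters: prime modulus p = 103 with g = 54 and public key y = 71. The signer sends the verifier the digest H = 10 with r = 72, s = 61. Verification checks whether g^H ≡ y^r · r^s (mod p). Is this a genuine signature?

forged

Left side g^H mod p:
54^10 mod 103 = 19
Right side y^r · r^s mod p:
71^72 mod 103 = 8
72^61 mod 103 = 64
8·64 = 512 ≡ 100 (mod 103)
19 ≠ 100, so verification fails.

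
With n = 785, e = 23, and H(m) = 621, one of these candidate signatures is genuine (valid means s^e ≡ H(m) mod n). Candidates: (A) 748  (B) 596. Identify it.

Candidate A: Squares mod 785: 748^1≡748, 748^2≡584, 748^4≡366, 748^8≡506, 748^16≡126; 23 = 16 + 4 + 2 + 1, so 748^23 ≡ 126·366·584·748 ≡ 547 (mod 785)
Candidate B: Squares mod 785: 596^1≡596, 596^2≡396, 596^4≡601, 596^8≡101, 596^16≡781; 23 = 16 + 4 + 2 + 1, so 596^23 ≡ 781·601·396·596 ≡ 621 (mod 785)
  → matches H(m) = 621

B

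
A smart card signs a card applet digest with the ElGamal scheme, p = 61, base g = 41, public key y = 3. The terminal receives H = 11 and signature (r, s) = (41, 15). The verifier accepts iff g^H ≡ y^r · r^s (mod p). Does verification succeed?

fails

Left side g^H mod p:
Squares mod 61: 41^1≡41, 41^2≡34, 41^4≡58, 41^8≡9
11 = 8 + 2 + 1, so 41^11 ≡ 9·34·41 ≡ 41 (mod 61)
Right side y^r · r^s mod p:
Squares mod 61: 3^1≡3, 3^2≡9, 3^4≡20, 3^8≡34, 3^16≡58, 3^32≡9
41 = 32 + 8 + 1, so 3^41 ≡ 9·34·3 ≡ 3 (mod 61)
Squares mod 61: 41^1≡41, 41^2≡34, 41^4≡58, 41^8≡9
15 = 8 + 4 + 2 + 1, so 41^15 ≡ 9·58·34·41 ≡ 60 (mod 61)
3·60 = 180 ≡ 58 (mod 61)
41 ≠ 58, so verification fails.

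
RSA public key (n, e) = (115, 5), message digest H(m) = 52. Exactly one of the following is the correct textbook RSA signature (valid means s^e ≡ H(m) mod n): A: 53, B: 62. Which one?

B

Candidate A: 53^2 = 2809 ≡ 49; 53^4 ≡ 49^2 = 2401 ≡ 101; 5 = 4 + 1, so 53^5 ≡ 101·53 ≡ 63 (mod 115)
Candidate B: 62^2 = 3844 ≡ 49; 62^4 ≡ 49^2 = 2401 ≡ 101; 5 = 4 + 1, so 62^5 ≡ 101·62 ≡ 52 (mod 115)
  → matches H(m) = 52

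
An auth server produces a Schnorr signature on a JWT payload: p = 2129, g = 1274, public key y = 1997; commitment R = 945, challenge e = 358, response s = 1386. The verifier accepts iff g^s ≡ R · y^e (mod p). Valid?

g^s mod p:
Squares mod 2129: 1274^1≡1274, 1274^2≡778, 1274^4≡648, 1274^8≡491, 1274^16≡504, 1274^32≡665, 1274^64≡1522, 1274^128≡132, 1274^256≡392, 1274^512≡376, 1274^1024≡862
1386 = 1024 + 256 + 64 + 32 + 8 + 2, so 1274^1386 ≡ 862·392·1522·665·491·778 ≡ 376 (mod 2129)
R · y^e mod p:
Squares mod 2129: 1997^1≡1997, 1997^2≡392, 1997^4≡376, 1997^8≡862, 1997^16≡23, 1997^32≡529, 1997^64≡942, 1997^128≡1700, 1997^256≡947
358 = 256 + 64 + 32 + 4 + 2, so 1997^358 ≡ 947·942·529·376·392 ≡ 23 (mod 2129)
945·23 = 21735 ≡ 445 (mod 2129)
376 ≠ 445; the check fails.

no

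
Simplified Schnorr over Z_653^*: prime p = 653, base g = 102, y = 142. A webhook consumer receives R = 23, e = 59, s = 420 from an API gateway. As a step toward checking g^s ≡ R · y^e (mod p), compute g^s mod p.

131

102^420 mod 653 = 131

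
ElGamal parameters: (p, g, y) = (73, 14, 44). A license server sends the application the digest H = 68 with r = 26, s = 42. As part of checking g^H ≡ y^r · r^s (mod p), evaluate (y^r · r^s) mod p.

69

44^2 = 1936 ≡ 38
44^4 ≡ 38^2 = 1444 ≡ 57
44^8 ≡ 57^2 = 3249 ≡ 37
44^16 ≡ 37^2 = 1369 ≡ 55
26 = 16 + 8 + 2, so 44^26 ≡ 55·37·38 ≡ 23 (mod 73)
26^2 = 676 ≡ 19
26^4 ≡ 19^2 = 361 ≡ 69
26^8 ≡ 69^2 = 4761 ≡ 16
26^16 ≡ 16^2 = 256 ≡ 37
26^32 ≡ 37^2 = 1369 ≡ 55
42 = 32 + 8 + 2, so 26^42 ≡ 55·16·19 ≡ 3 (mod 73)
y^r · r^s ≡ 23·3 = 69 ≡ 69 (mod 73)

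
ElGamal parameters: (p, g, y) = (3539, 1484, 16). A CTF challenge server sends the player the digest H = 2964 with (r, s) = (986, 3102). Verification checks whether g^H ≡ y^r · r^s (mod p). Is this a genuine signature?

Left side g^H mod p:
Squares mod 3539: 1484^1≡1484, 1484^2≡998, 1484^4≡1545, 1484^8≡1739, 1484^16≡1815, 1484^32≡2955, 1484^64≡1312, 1484^128≡1390, 1484^256≡3345, 1484^512≡2246, 1484^1024≡1441, 1484^2048≡2627
2964 = 2048 + 512 + 256 + 128 + 16 + 4, so 1484^2964 ≡ 2627·2246·3345·1390·1815·1545 ≡ 2455 (mod 3539)
Right side y^r · r^s mod p:
Squares mod 3539: 16^1≡16, 16^2≡256, 16^4≡1834, 16^8≡1506, 16^16≡3076, 16^32≡2029, 16^64≡984, 16^128≡2109, 16^256≡2897, 16^512≡1640
986 = 512 + 256 + 128 + 64 + 16 + 8 + 2, so 16^986 ≡ 1640·2897·2109·984·3076·1506·256 ≡ 3089 (mod 3539)
Squares mod 3539: 986^1≡986, 986^2≡2510, 986^4≡680, 986^8≡2330, 986^16≡74, 986^32≡1937, 986^64≡629, 986^128≡2812, 986^256≡1218, 986^512≡683, 986^1024≡2880, 986^2048≡2523
3102 = 2048 + 1024 + 16 + 8 + 4 + 2, so 986^3102 ≡ 2523·2880·74·2330·680·2510 ≡ 3101 (mod 3539)
3089·3101 = 9578989 ≡ 2455 (mod 3539)
2455 ≡ 2455 (mod 3539), so the signature is genuine.

genuine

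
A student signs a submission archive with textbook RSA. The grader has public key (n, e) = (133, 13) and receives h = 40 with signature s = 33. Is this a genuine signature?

genuine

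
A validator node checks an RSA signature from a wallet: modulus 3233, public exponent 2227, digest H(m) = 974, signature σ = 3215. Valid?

σ^2 ≡ 3215^2 = 10336225 ≡ 324
σ^4 ≡ 324^2 = 104976 ≡ 1520
σ^8 ≡ 1520^2 = 2310400 ≡ 2038
σ^16 ≡ 2038^2 = 4153444 ≡ 2272
σ^32 ≡ 2272^2 = 5161984 ≡ 2116
σ^64 ≡ 2116^2 = 4477456 ≡ 2984
σ^128 ≡ 2984^2 = 8904256 ≡ 574
σ^256 ≡ 574^2 = 329476 ≡ 2943
σ^512 ≡ 2943^2 = 8661249 ≡ 42
σ^1024 ≡ 42^2 = 1764
σ^2048 ≡ 1764^2 = 3111696 ≡ 1550
2227 = 2048 + 128 + 32 + 16 + 2 + 1, so σ^2227 ≡ 1550·574·2116·2272·324·3215 ≡ 2259 (mod 3233)
2259 ≠ 974, so verification fails.

no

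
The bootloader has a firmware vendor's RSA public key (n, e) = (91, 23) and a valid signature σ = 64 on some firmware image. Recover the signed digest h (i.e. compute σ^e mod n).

64

σ^2 ≡ 64^2 = 4096 ≡ 1
σ^4 ≡ 1^2 = 1
σ^8 ≡ 1^2 = 1
σ^16 ≡ 1^2 = 1
23 = 16 + 4 + 2 + 1, so σ^23 ≡ 1·1·1·64 ≡ 64 (mod 91)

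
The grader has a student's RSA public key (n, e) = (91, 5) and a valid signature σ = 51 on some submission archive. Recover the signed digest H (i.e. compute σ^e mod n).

σ^2 ≡ 51^2 = 2601 ≡ 53
σ^4 ≡ 53^2 = 2809 ≡ 79
5 = 4 + 1, so σ^5 ≡ 79·51 ≡ 25 (mod 91)

25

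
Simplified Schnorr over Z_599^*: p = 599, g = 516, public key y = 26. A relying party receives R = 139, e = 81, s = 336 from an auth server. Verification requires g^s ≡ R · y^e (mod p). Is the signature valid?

invalid

g^s mod p:
516^2 = 266256 ≡ 300
516^4 ≡ 300^2 = 90000 ≡ 150
516^8 ≡ 150^2 = 22500 ≡ 337
516^16 ≡ 337^2 = 113569 ≡ 358
516^32 ≡ 358^2 = 128164 ≡ 577
516^64 ≡ 577^2 = 332929 ≡ 484
516^128 ≡ 484^2 = 234256 ≡ 47
516^256 ≡ 47^2 = 2209 ≡ 412
336 = 256 + 64 + 16, so 516^336 ≡ 412·484·358 ≡ 442 (mod 599)
R · y^e mod p:
26^2 = 676 ≡ 77
26^4 ≡ 77^2 = 5929 ≡ 538
26^8 ≡ 538^2 = 289444 ≡ 127
26^16 ≡ 127^2 = 16129 ≡ 555
26^32 ≡ 555^2 = 308025 ≡ 139
26^64 ≡ 139^2 = 19321 ≡ 153
81 = 64 + 16 + 1, so 26^81 ≡ 153·555·26 ≡ 475 (mod 599)
139·475 = 66025 ≡ 135 (mod 599)
442 ≠ 135; the check fails.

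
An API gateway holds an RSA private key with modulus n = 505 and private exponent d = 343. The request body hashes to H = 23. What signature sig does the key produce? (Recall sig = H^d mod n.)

177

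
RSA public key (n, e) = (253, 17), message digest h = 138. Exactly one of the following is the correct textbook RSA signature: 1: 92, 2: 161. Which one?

2

Candidate 1: 92^2 = 8464 ≡ 115; 92^4 ≡ 115^2 = 13225 ≡ 69; 92^8 ≡ 69^2 = 4761 ≡ 207; 92^16 ≡ 207^2 = 42849 ≡ 92; 17 = 16 + 1, so 92^17 ≡ 92·92 ≡ 115 (mod 253)
Candidate 2: 161^2 = 25921 ≡ 115; 161^4 ≡ 115^2 = 13225 ≡ 69; 161^8 ≡ 69^2 = 4761 ≡ 207; 161^16 ≡ 207^2 = 42849 ≡ 92; 17 = 16 + 1, so 161^17 ≡ 92·161 ≡ 138 (mod 253)
  → matches h = 138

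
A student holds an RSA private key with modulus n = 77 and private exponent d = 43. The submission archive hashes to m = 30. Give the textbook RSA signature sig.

m^2 ≡ 30^2 = 900 ≡ 53
m^4 ≡ 53^2 = 2809 ≡ 37
m^8 ≡ 37^2 = 1369 ≡ 60
m^16 ≡ 60^2 = 3600 ≡ 58
m^32 ≡ 58^2 = 3364 ≡ 53
43 = 32 + 8 + 2 + 1, so m^43 ≡ 53·60·53·30 ≡ 72 (mod 77)

72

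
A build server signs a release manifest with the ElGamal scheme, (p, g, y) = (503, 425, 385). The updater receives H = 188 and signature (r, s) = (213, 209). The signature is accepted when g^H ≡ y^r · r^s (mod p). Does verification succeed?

Left side g^H mod p:
425^2 = 180625 ≡ 48
425^4 ≡ 48^2 = 2304 ≡ 292
425^8 ≡ 292^2 = 85264 ≡ 257
425^16 ≡ 257^2 = 66049 ≡ 156
425^32 ≡ 156^2 = 24336 ≡ 192
425^64 ≡ 192^2 = 36864 ≡ 145
425^128 ≡ 145^2 = 21025 ≡ 402
188 = 128 + 32 + 16 + 8 + 4, so 425^188 ≡ 402·192·156·257·292 ≡ 396 (mod 503)
Right side y^r · r^s mod p:
385^2 = 148225 ≡ 343
385^4 ≡ 343^2 = 117649 ≡ 450
385^8 ≡ 450^2 = 202500 ≡ 294
385^16 ≡ 294^2 = 86436 ≡ 423
385^32 ≡ 423^2 = 178929 ≡ 364
385^64 ≡ 364^2 = 132496 ≡ 207
385^128 ≡ 207^2 = 42849 ≡ 94
213 = 128 + 64 + 16 + 4 + 1, so 385^213 ≡ 94·207·423·450·385 ≡ 424 (mod 503)
213^2 = 45369 ≡ 99
213^4 ≡ 99^2 = 9801 ≡ 244
213^8 ≡ 244^2 = 59536 ≡ 182
213^16 ≡ 182^2 = 33124 ≡ 429
213^32 ≡ 429^2 = 184041 ≡ 446
213^64 ≡ 446^2 = 198916 ≡ 231
213^128 ≡ 231^2 = 53361 ≡ 43
209 = 128 + 64 + 16 + 1, so 213^209 ≡ 43·231·429·213 ≡ 337 (mod 503)
424·337 = 142888 ≡ 36 (mod 503)
396 ≠ 36, so verification fails.

fails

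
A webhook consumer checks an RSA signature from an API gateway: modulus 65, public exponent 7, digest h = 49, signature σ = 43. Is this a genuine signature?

Squares mod 65: σ^1≡43, σ^2≡29, σ^4≡61
7 = 4 + 2 + 1, so σ^7 ≡ 61·29·43 ≡ 17 (mod 65)
The recovered value 17 does not match the digest 49.

forged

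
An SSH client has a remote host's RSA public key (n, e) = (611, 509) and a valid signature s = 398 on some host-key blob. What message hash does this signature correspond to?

73

Squares mod 611: s^1≡398, s^2≡155, s^4≡196, s^8≡534, s^16≡430, s^32≡378, s^64≡521, s^128≡157, s^256≡209
509 = 256 + 128 + 64 + 32 + 16 + 8 + 4 + 1, so s^509 ≡ 209·157·521·378·430·534·196·398 ≡ 73 (mod 611)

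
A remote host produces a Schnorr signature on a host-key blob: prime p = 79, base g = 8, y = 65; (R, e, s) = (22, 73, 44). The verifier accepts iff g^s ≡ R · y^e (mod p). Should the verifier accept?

g^s mod p:
Squares mod 79: 8^1≡8, 8^2≡64, 8^4≡67, 8^8≡65, 8^16≡38, 8^32≡22
44 = 32 + 8 + 4, so 8^44 ≡ 22·65·67 ≡ 62 (mod 79)
R · y^e mod p:
Squares mod 79: 65^1≡65, 65^2≡38, 65^4≡22, 65^8≡10, 65^16≡21, 65^32≡46, 65^64≡62
73 = 64 + 8 + 1, so 65^73 ≡ 62·10·65 ≡ 10 (mod 79)
22·10 = 220 ≡ 62 (mod 79)
62 ≡ 62 (mod 79); signature holds.

accept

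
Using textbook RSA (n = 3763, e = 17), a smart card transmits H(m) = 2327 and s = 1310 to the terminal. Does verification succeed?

Squares mod 3763: s^1≡1310, s^2≡172, s^4≡3243, s^8≡3227, s^16≡1308
17 = 16 + 1, so s^17 ≡ 1308·1310 ≡ 1315 (mod 3763)
1315 ≠ 2327, so verification fails.

fails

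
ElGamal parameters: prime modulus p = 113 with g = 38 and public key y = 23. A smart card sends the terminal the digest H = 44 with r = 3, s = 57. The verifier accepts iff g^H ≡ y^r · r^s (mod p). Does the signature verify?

verifies

Left side g^H mod p:
38^2 = 1444 ≡ 88
38^4 ≡ 88^2 = 7744 ≡ 60
38^8 ≡ 60^2 = 3600 ≡ 97
38^16 ≡ 97^2 = 9409 ≡ 30
38^32 ≡ 30^2 = 900 ≡ 109
44 = 32 + 8 + 4, so 38^44 ≡ 109·97·60 ≡ 111 (mod 113)
Right side y^r · r^s mod p:
23^2 = 529 ≡ 77
3 = 2 + 1, so 23^3 ≡ 77·23 ≡ 76 (mod 113)
3^2 = 9
3^4 ≡ 9^2 = 81
3^8 ≡ 81^2 = 6561 ≡ 7
3^16 ≡ 7^2 = 49
3^32 ≡ 49^2 = 2401 ≡ 28
57 = 32 + 16 + 8 + 1, so 3^57 ≡ 28·49·7·3 ≡ 110 (mod 113)
76·110 = 8360 ≡ 111 (mod 113)
111 ≡ 111 (mod 113), so the signature is genuine.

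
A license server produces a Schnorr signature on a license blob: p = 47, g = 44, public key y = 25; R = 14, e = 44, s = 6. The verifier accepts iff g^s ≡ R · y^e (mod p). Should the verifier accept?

reject

g^s mod p:
44^2 = 1936 ≡ 9
44^4 ≡ 9^2 = 81 ≡ 34
6 = 4 + 2, so 44^6 ≡ 34·9 ≡ 24 (mod 47)
R · y^e mod p:
25^2 = 625 ≡ 14
25^4 ≡ 14^2 = 196 ≡ 8
25^8 ≡ 8^2 = 64 ≡ 17
25^16 ≡ 17^2 = 289 ≡ 7
25^32 ≡ 7^2 = 49 ≡ 2
44 = 32 + 8 + 4, so 25^44 ≡ 2·17·8 ≡ 37 (mod 47)
14·37 = 518 ≡ 1 (mod 47)
24 ≠ 1; the check fails.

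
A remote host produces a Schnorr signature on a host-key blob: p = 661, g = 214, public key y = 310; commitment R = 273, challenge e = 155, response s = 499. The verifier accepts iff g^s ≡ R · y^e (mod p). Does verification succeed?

fails

g^s mod p:
Squares mod 661: 214^1≡214, 214^2≡187, 214^4≡597, 214^8≡130, 214^16≡375, 214^32≡493, 214^64≡462, 214^128≡602, 214^256≡176
499 = 256 + 128 + 64 + 32 + 16 + 2 + 1, so 214^499 ≡ 176·602·462·493·375·187·214 ≡ 174 (mod 661)
R · y^e mod p:
Squares mod 661: 310^1≡310, 310^2≡255, 310^4≡247, 310^8≡197, 310^16≡471, 310^32≡406, 310^64≡247, 310^128≡197
155 = 128 + 16 + 8 + 2 + 1, so 310^155 ≡ 197·471·197·255·310 ≡ 106 (mod 661)
273·106 = 28938 ≡ 515 (mod 661)
174 ≠ 515; the check fails.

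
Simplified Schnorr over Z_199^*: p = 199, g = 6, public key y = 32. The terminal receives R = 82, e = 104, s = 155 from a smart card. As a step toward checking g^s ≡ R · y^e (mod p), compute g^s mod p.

Squares mod 199: 6^1≡6, 6^2≡36, 6^4≡102, 6^8≡56, 6^16≡151, 6^32≡115, 6^64≡91, 6^128≡122
155 = 128 + 16 + 8 + 2 + 1, so 6^155 ≡ 122·151·56·36·6 ≡ 73 (mod 199)

73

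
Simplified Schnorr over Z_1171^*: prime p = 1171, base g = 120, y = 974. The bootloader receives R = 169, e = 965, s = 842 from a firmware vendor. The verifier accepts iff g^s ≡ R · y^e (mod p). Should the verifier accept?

g^s mod p:
120^2 = 14400 ≡ 348
120^4 ≡ 348^2 = 121104 ≡ 491
120^8 ≡ 491^2 = 241081 ≡ 1026
120^16 ≡ 1026^2 = 1052676 ≡ 1118
120^32 ≡ 1118^2 = 1249924 ≡ 467
120^64 ≡ 467^2 = 218089 ≡ 283
120^128 ≡ 283^2 = 80089 ≡ 461
120^256 ≡ 461^2 = 212521 ≡ 570
120^512 ≡ 570^2 = 324900 ≡ 533
842 = 512 + 256 + 64 + 8 + 2, so 120^842 ≡ 533·570·283·1026·348 ≡ 482 (mod 1171)
R · y^e mod p:
974^2 = 948676 ≡ 166
974^4 ≡ 166^2 = 27556 ≡ 623
974^8 ≡ 623^2 = 388129 ≡ 528
974^16 ≡ 528^2 = 278784 ≡ 86
974^32 ≡ 86^2 = 7396 ≡ 370
974^64 ≡ 370^2 = 136900 ≡ 1064
974^128 ≡ 1064^2 = 1132096 ≡ 910
974^256 ≡ 910^2 = 828100 ≡ 203
974^512 ≡ 203^2 = 41209 ≡ 224
965 = 512 + 256 + 128 + 64 + 4 + 1, so 974^965 ≡ 224·203·910·1064·623·974 ≡ 86 (mod 1171)
169·86 = 14534 ≡ 482 (mod 1171)
482 ≡ 482 (mod 1171); signature holds.

accept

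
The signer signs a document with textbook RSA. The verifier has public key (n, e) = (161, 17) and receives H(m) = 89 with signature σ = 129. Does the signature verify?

verifies

Squares mod 161: σ^1≡129, σ^2≡58, σ^4≡144, σ^8≡128, σ^16≡123
17 = 16 + 1, so σ^17 ≡ 123·129 ≡ 89 (mod 161)
89 = H(m), so the signature checks out.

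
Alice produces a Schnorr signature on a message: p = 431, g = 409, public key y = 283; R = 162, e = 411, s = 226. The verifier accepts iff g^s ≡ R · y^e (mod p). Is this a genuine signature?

g^s mod p:
Squares mod 431: 409^1≡409, 409^2≡53, 409^4≡223, 409^8≡164, 409^16≡174, 409^32≡106, 409^64≡30, 409^128≡38
226 = 128 + 64 + 32 + 2, so 409^226 ≡ 38·30·106·53 ≡ 291 (mod 431)
R · y^e mod p:
Squares mod 431: 283^1≡283, 283^2≡354, 283^4≡326, 283^8≡250, 283^16≡5, 283^32≡25, 283^64≡194, 283^128≡139, 283^256≡357
411 = 256 + 128 + 16 + 8 + 2 + 1, so 283^411 ≡ 357·139·5·250·354·283 ≡ 240 (mod 431)
162·240 = 38880 ≡ 90 (mod 431)
291 ≠ 90; the check fails.

forged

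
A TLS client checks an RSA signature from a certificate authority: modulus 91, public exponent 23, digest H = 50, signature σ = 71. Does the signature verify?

Squares mod 91: σ^1≡71, σ^2≡36, σ^4≡22, σ^8≡29, σ^16≡22
23 = 16 + 4 + 2 + 1, so σ^23 ≡ 22·22·36·71 ≡ 50 (mod 91)
Since 50 equals the digest 50, verification succeeds.

verifies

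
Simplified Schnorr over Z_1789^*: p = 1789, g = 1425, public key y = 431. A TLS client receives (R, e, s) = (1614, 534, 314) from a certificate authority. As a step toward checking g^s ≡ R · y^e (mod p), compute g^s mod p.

1654

1425^314 mod 1789 = 1654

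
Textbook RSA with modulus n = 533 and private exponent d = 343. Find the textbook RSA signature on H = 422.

H^2 ≡ 422^2 = 178084 ≡ 62
H^4 ≡ 62^2 = 3844 ≡ 113
H^8 ≡ 113^2 = 12769 ≡ 510
H^16 ≡ 510^2 = 260100 ≡ 529
H^32 ≡ 529^2 = 279841 ≡ 16
H^64 ≡ 16^2 = 256
H^128 ≡ 256^2 = 65536 ≡ 510
H^256 ≡ 510^2 = 260100 ≡ 529
343 = 256 + 64 + 16 + 4 + 2 + 1, so H^343 ≡ 529·256·529·113·62·422 ≡ 527 (mod 533)

527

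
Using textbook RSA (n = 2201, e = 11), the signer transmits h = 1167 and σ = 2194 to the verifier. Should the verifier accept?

σ^2 ≡ 2194^2 = 4813636 ≡ 49
σ^4 ≡ 49^2 = 2401 ≡ 200
σ^8 ≡ 200^2 = 40000 ≡ 382
11 = 8 + 2 + 1, so σ^11 ≡ 382·49·2194 ≡ 1034 (mod 2201)
1034 ≠ 1167, so verification fails.

reject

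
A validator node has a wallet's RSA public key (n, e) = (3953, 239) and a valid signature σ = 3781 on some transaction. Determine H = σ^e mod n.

1779

σ^2 ≡ 3781^2 = 14295961 ≡ 1913
σ^4 ≡ 1913^2 = 3659569 ≡ 3044
σ^8 ≡ 3044^2 = 9265936 ≡ 104
σ^16 ≡ 104^2 = 10816 ≡ 2910
σ^32 ≡ 2910^2 = 8468100 ≡ 774
σ^64 ≡ 774^2 = 599076 ≡ 2173
σ^128 ≡ 2173^2 = 4721929 ≡ 2047
239 = 128 + 64 + 32 + 8 + 4 + 2 + 1, so σ^239 ≡ 2047·2173·774·104·3044·1913·3781 ≡ 1779 (mod 3953)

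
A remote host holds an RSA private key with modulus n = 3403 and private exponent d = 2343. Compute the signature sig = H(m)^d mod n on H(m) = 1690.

Squares mod 3403: (H(m))^1≡1690, (H(m))^2≡983, (H(m))^4≡3240, (H(m))^8≡2748, (H(m))^16≡247, (H(m))^32≡3158, (H(m))^64≡2174, (H(m))^128≡2912, (H(m))^256≡2871, (H(m))^512≡575, (H(m))^1024≡534, (H(m))^2048≡2707
2343 = 2048 + 256 + 32 + 4 + 2 + 1, so (H(m))^2343 ≡ 2707·2871·3158·3240·983·1690 ≡ 2451 (mod 3403)

2451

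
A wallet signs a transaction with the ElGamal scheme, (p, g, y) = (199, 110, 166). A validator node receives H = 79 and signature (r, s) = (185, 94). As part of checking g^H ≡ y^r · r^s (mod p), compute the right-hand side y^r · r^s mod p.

166^2 = 27556 ≡ 94
166^4 ≡ 94^2 = 8836 ≡ 80
166^8 ≡ 80^2 = 6400 ≡ 32
166^16 ≡ 32^2 = 1024 ≡ 29
166^32 ≡ 29^2 = 841 ≡ 45
166^64 ≡ 45^2 = 2025 ≡ 35
166^128 ≡ 35^2 = 1225 ≡ 31
185 = 128 + 32 + 16 + 8 + 1, so 166^185 ≡ 31·45·29·32·166 ≡ 44 (mod 199)
185^2 = 34225 ≡ 196
185^4 ≡ 196^2 = 38416 ≡ 9
185^8 ≡ 9^2 = 81
185^16 ≡ 81^2 = 6561 ≡ 193
185^32 ≡ 193^2 = 37249 ≡ 36
185^64 ≡ 36^2 = 1296 ≡ 102
94 = 64 + 16 + 8 + 4 + 2, so 185^94 ≡ 102·193·81·9·196 ≡ 169 (mod 199)
y^r · r^s ≡ 44·169 = 7436 ≡ 73 (mod 199)

73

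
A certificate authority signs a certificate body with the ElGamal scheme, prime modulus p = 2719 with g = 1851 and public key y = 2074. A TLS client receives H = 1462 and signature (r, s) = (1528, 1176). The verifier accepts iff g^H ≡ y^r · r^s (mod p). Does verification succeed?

Left side g^H mod p:
Squares mod 2719: 1851^1≡1851, 1851^2≡261, 1851^4≡146, 1851^8≡2283, 1851^16≡2485, 1851^32≡376, 1851^64≡2707, 1851^128≡144, 1851^256≡1703, 1851^512≡1755, 1851^1024≡2117
1462 = 1024 + 256 + 128 + 32 + 16 + 4 + 2, so 1851^1462 ≡ 2117·1703·144·376·2485·146·261 ≡ 1264 (mod 2719)
Right side y^r · r^s mod p:
Squares mod 2719: 2074^1≡2074, 2074^2≡18, 2074^4≡324, 2074^8≡1654, 2074^16≡402, 2074^32≡1183, 2074^64≡1923, 2074^128≡89, 2074^256≡2483, 2074^512≡1316, 2074^1024≡2572
1528 = 1024 + 256 + 128 + 64 + 32 + 16 + 8, so 2074^1528 ≡ 2572·2483·89·1923·1183·402·1654 ≡ 1859 (mod 2719)
Squares mod 2719: 1528^1≡1528, 1528^2≡1882, 1528^4≡1786, 1528^8≡409, 1528^16≡1422, 1528^32≡1867, 1528^64≡2650, 1528^128≡2042, 1528^256≡1537, 1528^512≡2277, 1528^1024≡2315
1176 = 1024 + 128 + 16 + 8, so 1528^1176 ≡ 2315·2042·1422·409 ≡ 1377 (mod 2719)
1859·1377 = 2559843 ≡ 1264 (mod 2719)
1264 ≡ 1264 (mod 2719), so the signature is genuine.

passes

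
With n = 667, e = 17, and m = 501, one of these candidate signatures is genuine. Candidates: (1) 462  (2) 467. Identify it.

1

Candidate 1: Squares mod 667: 462^1≡462, 462^2≡4, 462^4≡16, 462^8≡256, 462^16≡170; 17 = 16 + 1, so 462^17 ≡ 170·462 ≡ 501 (mod 667)
  → matches m = 501
Candidate 2: Squares mod 667: 467^1≡467, 467^2≡647, 467^4≡400, 467^8≡587, 467^16≡397; 17 = 16 + 1, so 467^17 ≡ 397·467 ≡ 640 (mod 667)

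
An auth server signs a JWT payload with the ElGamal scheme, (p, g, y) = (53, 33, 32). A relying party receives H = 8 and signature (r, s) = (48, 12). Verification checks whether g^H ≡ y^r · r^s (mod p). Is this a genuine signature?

forged

Left side g^H mod p:
33^2 = 1089 ≡ 29
33^4 ≡ 29^2 = 841 ≡ 46
33^8 ≡ 46^2 = 2116 ≡ 49
Right side y^r · r^s mod p:
32^2 = 1024 ≡ 17
32^4 ≡ 17^2 = 289 ≡ 24
32^8 ≡ 24^2 = 576 ≡ 46
32^16 ≡ 46^2 = 2116 ≡ 49
32^32 ≡ 49^2 = 2401 ≡ 16
48 = 32 + 16, so 32^48 ≡ 16·49 ≡ 42 (mod 53)
48^2 = 2304 ≡ 25
48^4 ≡ 25^2 = 625 ≡ 42
48^8 ≡ 42^2 = 1764 ≡ 15
12 = 8 + 4, so 48^12 ≡ 15·42 ≡ 47 (mod 53)
42·47 = 1974 ≡ 13 (mod 53)
49 ≠ 13, so verification fails.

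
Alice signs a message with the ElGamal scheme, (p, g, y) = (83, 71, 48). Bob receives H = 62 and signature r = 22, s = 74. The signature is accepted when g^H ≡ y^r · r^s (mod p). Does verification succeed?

Left side g^H mod p:
71^2 = 5041 ≡ 61
71^4 ≡ 61^2 = 3721 ≡ 69
71^8 ≡ 69^2 = 4761 ≡ 30
71^16 ≡ 30^2 = 900 ≡ 70
71^32 ≡ 70^2 = 4900 ≡ 3
62 = 32 + 16 + 8 + 4 + 2, so 71^62 ≡ 3·70·30·69·61 ≡ 26 (mod 83)
Right side y^r · r^s mod p:
48^2 = 2304 ≡ 63
48^4 ≡ 63^2 = 3969 ≡ 68
48^8 ≡ 68^2 = 4624 ≡ 59
48^16 ≡ 59^2 = 3481 ≡ 78
22 = 16 + 4 + 2, so 48^22 ≡ 78·68·63 ≡ 77 (mod 83)
22^2 = 484 ≡ 69
22^4 ≡ 69^2 = 4761 ≡ 30
22^8 ≡ 30^2 = 900 ≡ 70
22^16 ≡ 70^2 = 4900 ≡ 3
22^32 ≡ 3^2 = 9
22^64 ≡ 9^2 = 81
74 = 64 + 8 + 2, so 22^74 ≡ 81·70·69 ≡ 51 (mod 83)
77·51 = 3927 ≡ 26 (mod 83)
26 ≡ 26 (mod 83), so the signature is genuine.

passes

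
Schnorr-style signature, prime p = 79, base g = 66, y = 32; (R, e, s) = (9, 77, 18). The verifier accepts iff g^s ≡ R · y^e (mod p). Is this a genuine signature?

forged

g^s mod p:
Squares mod 79: 66^1≡66, 66^2≡11, 66^4≡42, 66^8≡26, 66^16≡44
18 = 16 + 2, so 66^18 ≡ 44·11 ≡ 10 (mod 79)
R · y^e mod p:
Squares mod 79: 32^1≡32, 32^2≡76, 32^4≡9, 32^8≡2, 32^16≡4, 32^32≡16, 32^64≡19
77 = 64 + 8 + 4 + 1, so 32^77 ≡ 19·2·9·32 ≡ 42 (mod 79)
9·42 = 378 ≡ 62 (mod 79)
10 ≠ 62; the check fails.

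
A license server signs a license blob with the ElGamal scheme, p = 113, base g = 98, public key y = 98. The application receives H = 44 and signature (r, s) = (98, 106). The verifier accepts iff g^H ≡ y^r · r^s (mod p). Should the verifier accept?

accept

Left side g^H mod p:
98^2 = 9604 ≡ 112
98^4 ≡ 112^2 = 12544 ≡ 1
98^8 ≡ 1^2 = 1
98^16 ≡ 1^2 = 1
98^32 ≡ 1^2 = 1
44 = 32 + 8 + 4, so 98^44 ≡ 1·1·1 ≡ 1 (mod 113)
Right side y^r · r^s mod p:
98^2 = 9604 ≡ 112
98^4 ≡ 112^2 = 12544 ≡ 1
98^8 ≡ 1^2 = 1
98^16 ≡ 1^2 = 1
98^32 ≡ 1^2 = 1
98^64 ≡ 1^2 = 1
98 = 64 + 32 + 2, so 98^98 ≡ 1·1·112 ≡ 112 (mod 113)
98^2 = 9604 ≡ 112
98^4 ≡ 112^2 = 12544 ≡ 1
98^8 ≡ 1^2 = 1
98^16 ≡ 1^2 = 1
98^32 ≡ 1^2 = 1
98^64 ≡ 1^2 = 1
106 = 64 + 32 + 8 + 2, so 98^106 ≡ 1·1·1·112 ≡ 112 (mod 113)
112·112 = 12544 ≡ 1 (mod 113)
1 ≡ 1 (mod 113), so the signature is genuine.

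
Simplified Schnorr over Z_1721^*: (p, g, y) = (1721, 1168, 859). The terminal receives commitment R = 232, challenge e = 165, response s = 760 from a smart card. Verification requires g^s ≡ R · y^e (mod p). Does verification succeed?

passes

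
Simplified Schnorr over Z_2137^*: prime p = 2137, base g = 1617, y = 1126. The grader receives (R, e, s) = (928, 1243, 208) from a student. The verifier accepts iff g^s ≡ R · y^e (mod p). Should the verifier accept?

g^s mod p:
1617^208 mod 2137 = 1059
R · y^e mod p:
1126^1243 mod 2137 = 1118
928·1118 = 1037504 ≡ 1059 (mod 2137)
1059 ≡ 1059 (mod 2137); signature holds.

accept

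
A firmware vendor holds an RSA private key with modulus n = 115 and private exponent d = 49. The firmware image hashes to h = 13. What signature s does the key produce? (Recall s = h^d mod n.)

h^2 ≡ 13^2 = 169 ≡ 54
h^4 ≡ 54^2 = 2916 ≡ 41
h^8 ≡ 41^2 = 1681 ≡ 71
h^16 ≡ 71^2 = 5041 ≡ 96
h^32 ≡ 96^2 = 9216 ≡ 16
49 = 32 + 16 + 1, so h^49 ≡ 16·96·13 ≡ 73 (mod 115)

73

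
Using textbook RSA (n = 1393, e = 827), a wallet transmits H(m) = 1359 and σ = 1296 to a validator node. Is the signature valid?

Squares mod 1393: σ^1≡1296, σ^2≡1051, σ^4≡1345, σ^8≡911, σ^16≡1086, σ^32≡918, σ^64≡1352, σ^128≡288, σ^256≡757, σ^512≡526
827 = 512 + 256 + 32 + 16 + 8 + 2 + 1, so σ^827 ≡ 526·757·918·1086·911·1051·1296 ≡ 1359 (mod 1393)
σ^827 mod 1393 = 1359 matches H(m).

valid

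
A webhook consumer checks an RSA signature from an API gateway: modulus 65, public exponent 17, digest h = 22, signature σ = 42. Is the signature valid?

valid

Squares mod 65: σ^1≡42, σ^2≡9, σ^4≡16, σ^8≡61, σ^16≡16
17 = 16 + 1, so σ^17 ≡ 16·42 ≡ 22 (mod 65)
Since 22 equals the digest 22, verification succeeds.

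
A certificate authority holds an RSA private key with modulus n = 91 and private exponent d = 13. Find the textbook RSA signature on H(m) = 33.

33

Squares mod 91: (H(m))^1≡33, (H(m))^2≡88, (H(m))^4≡9, (H(m))^8≡81
13 = 8 + 4 + 1, so (H(m))^13 ≡ 81·9·33 ≡ 33 (mod 91)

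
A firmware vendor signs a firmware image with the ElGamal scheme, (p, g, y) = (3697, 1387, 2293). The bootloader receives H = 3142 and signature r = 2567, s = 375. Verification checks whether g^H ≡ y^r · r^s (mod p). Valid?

Left side g^H mod p:
1387^2 = 1923769 ≡ 1329
1387^4 ≡ 1329^2 = 1766241 ≡ 2772
1387^8 ≡ 2772^2 = 7683984 ≡ 1618
1387^16 ≡ 1618^2 = 2617924 ≡ 448
1387^32 ≡ 448^2 = 200704 ≡ 1066
1387^64 ≡ 1066^2 = 1136356 ≡ 1377
1387^128 ≡ 1377^2 = 1896129 ≡ 3265
1387^256 ≡ 3265^2 = 10660225 ≡ 1774
1387^512 ≡ 1774^2 = 3147076 ≡ 929
1387^1024 ≡ 929^2 = 863041 ≡ 1640
1387^2048 ≡ 1640^2 = 2689600 ≡ 1881
3142 = 2048 + 1024 + 64 + 4 + 2, so 1387^3142 ≡ 1881·1640·1377·2772·1329 ≡ 1365 (mod 3697)
Right side y^r · r^s mod p:
2293^2 = 5257849 ≡ 715
2293^4 ≡ 715^2 = 511225 ≡ 1039
2293^8 ≡ 1039^2 = 1079521 ≡ 3694
2293^16 ≡ 3694^2 = 13645636 ≡ 9
2293^32 ≡ 9^2 = 81
2293^64 ≡ 81^2 = 6561 ≡ 2864
2293^128 ≡ 2864^2 = 8202496 ≡ 2550
2293^256 ≡ 2550^2 = 6502500 ≡ 3174
2293^512 ≡ 3174^2 = 10074276 ≡ 3648
2293^1024 ≡ 3648^2 = 13307904 ≡ 2401
2293^2048 ≡ 2401^2 = 5764801 ≡ 1178
2567 = 2048 + 512 + 4 + 2 + 1, so 2293^2567 ≡ 1178·3648·1039·715·2293 ≡ 1030 (mod 3697)
2567^2 = 6589489 ≡ 1435
2567^4 ≡ 1435^2 = 2059225 ≡ 3693
2567^8 ≡ 3693^2 = 13638249 ≡ 16
2567^16 ≡ 16^2 = 256
2567^32 ≡ 256^2 = 65536 ≡ 2687
2567^64 ≡ 2687^2 = 7219969 ≡ 3425
2567^128 ≡ 3425^2 = 11730625 ≡ 44
2567^256 ≡ 44^2 = 1936
375 = 256 + 64 + 32 + 16 + 4 + 2 + 1, so 2567^375 ≡ 1936·3425·2687·256·3693·1435·2567 ≡ 329 (mod 3697)
1030·329 = 338870 ≡ 2443 (mod 3697)
1365 ≠ 2443, so verification fails.

no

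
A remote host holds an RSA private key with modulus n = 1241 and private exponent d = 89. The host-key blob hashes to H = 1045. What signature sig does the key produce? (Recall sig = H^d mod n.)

603

H^2 ≡ 1045^2 = 1092025 ≡ 1186
H^4 ≡ 1186^2 = 1406596 ≡ 543
H^8 ≡ 543^2 = 294849 ≡ 732
H^16 ≡ 732^2 = 535824 ≡ 953
H^32 ≡ 953^2 = 908209 ≡ 1038
H^64 ≡ 1038^2 = 1077444 ≡ 256
89 = 64 + 16 + 8 + 1, so H^89 ≡ 256·953·732·1045 ≡ 603 (mod 1241)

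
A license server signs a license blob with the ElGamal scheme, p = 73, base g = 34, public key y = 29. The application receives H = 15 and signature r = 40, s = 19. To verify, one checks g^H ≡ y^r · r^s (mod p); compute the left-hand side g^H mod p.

52

34^15 mod 73 = 52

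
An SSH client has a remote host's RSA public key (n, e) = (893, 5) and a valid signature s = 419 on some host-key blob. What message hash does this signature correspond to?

856

s^2 ≡ 419^2 = 175561 ≡ 533
s^4 ≡ 533^2 = 284089 ≡ 115
5 = 4 + 1, so s^5 ≡ 115·419 ≡ 856 (mod 893)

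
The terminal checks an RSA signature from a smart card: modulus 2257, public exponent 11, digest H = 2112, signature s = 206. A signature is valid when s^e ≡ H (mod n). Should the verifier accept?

accept

s^2 ≡ 206^2 = 42436 ≡ 1810
s^4 ≡ 1810^2 = 3276100 ≡ 1193
s^8 ≡ 1193^2 = 1423249 ≡ 1339
11 = 8 + 2 + 1, so s^11 ≡ 1339·1810·206 ≡ 2112 (mod 2257)
Since 2112 equals the digest 2112, verification succeeds.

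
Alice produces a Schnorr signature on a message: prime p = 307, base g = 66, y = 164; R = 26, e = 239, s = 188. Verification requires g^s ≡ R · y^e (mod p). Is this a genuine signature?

genuine

g^s mod p:
66^2 = 4356 ≡ 58
66^4 ≡ 58^2 = 3364 ≡ 294
66^8 ≡ 294^2 = 86436 ≡ 169
66^16 ≡ 169^2 = 28561 ≡ 10
66^32 ≡ 10^2 = 100
66^64 ≡ 100^2 = 10000 ≡ 176
66^128 ≡ 176^2 = 30976 ≡ 276
188 = 128 + 32 + 16 + 8 + 4, so 66^188 ≡ 276·100·10·169·294 ≡ 278 (mod 307)
R · y^e mod p:
164^2 = 26896 ≡ 187
164^4 ≡ 187^2 = 34969 ≡ 278
164^8 ≡ 278^2 = 77284 ≡ 227
164^16 ≡ 227^2 = 51529 ≡ 260
164^32 ≡ 260^2 = 67600 ≡ 60
164^64 ≡ 60^2 = 3600 ≡ 223
164^128 ≡ 223^2 = 49729 ≡ 302
239 = 128 + 64 + 32 + 8 + 4 + 2 + 1, so 164^239 ≡ 302·223·60·227·278·187·164 ≡ 176 (mod 307)
26·176 = 4576 ≡ 278 (mod 307)
278 ≡ 278 (mod 307); signature holds.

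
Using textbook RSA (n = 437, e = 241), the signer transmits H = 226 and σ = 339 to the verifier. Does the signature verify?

verifies

Squares mod 437: σ^1≡339, σ^2≡427, σ^4≡100, σ^8≡386, σ^16≡416, σ^32≡4, σ^64≡16, σ^128≡256
241 = 128 + 64 + 32 + 16 + 1, so σ^241 ≡ 256·16·4·416·339 ≡ 226 (mod 437)
226 = H, so the signature checks out.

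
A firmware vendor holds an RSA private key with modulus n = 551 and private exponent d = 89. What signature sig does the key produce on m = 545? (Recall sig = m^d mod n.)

m^2 ≡ 545^2 = 297025 ≡ 36
m^4 ≡ 36^2 = 1296 ≡ 194
m^8 ≡ 194^2 = 37636 ≡ 168
m^16 ≡ 168^2 = 28224 ≡ 123
m^32 ≡ 123^2 = 15129 ≡ 252
m^64 ≡ 252^2 = 63504 ≡ 139
89 = 64 + 16 + 8 + 1, so m^89 ≡ 139·123·168·545 ≡ 402 (mod 551)

402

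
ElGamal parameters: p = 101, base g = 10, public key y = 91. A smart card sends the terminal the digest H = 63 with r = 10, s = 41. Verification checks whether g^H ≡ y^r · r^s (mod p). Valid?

yes

Left side g^H mod p:
Squares mod 101: 10^1≡10, 10^2≡100, 10^4≡1, 10^8≡1, 10^16≡1, 10^32≡1
63 = 32 + 16 + 8 + 4 + 2 + 1, so 10^63 ≡ 1·1·1·1·100·10 ≡ 91 (mod 101)
Right side y^r · r^s mod p:
Squares mod 101: 91^1≡91, 91^2≡100, 91^4≡1, 91^8≡1
10 = 8 + 2, so 91^10 ≡ 1·100 ≡ 100 (mod 101)
Squares mod 101: 10^1≡10, 10^2≡100, 10^4≡1, 10^8≡1, 10^16≡1, 10^32≡1
41 = 32 + 8 + 1, so 10^41 ≡ 1·1·10 ≡ 10 (mod 101)
100·10 = 1000 ≡ 91 (mod 101)
91 ≡ 91 (mod 101), so the signature is genuine.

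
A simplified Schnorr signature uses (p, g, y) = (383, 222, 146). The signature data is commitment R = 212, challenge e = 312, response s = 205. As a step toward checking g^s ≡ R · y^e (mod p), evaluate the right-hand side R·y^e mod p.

159

146^2 = 21316 ≡ 251
146^4 ≡ 251^2 = 63001 ≡ 189
146^8 ≡ 189^2 = 35721 ≡ 102
146^16 ≡ 102^2 = 10404 ≡ 63
146^32 ≡ 63^2 = 3969 ≡ 139
146^64 ≡ 139^2 = 19321 ≡ 171
146^128 ≡ 171^2 = 29241 ≡ 133
146^256 ≡ 133^2 = 17689 ≡ 71
312 = 256 + 32 + 16 + 8, so 146^312 ≡ 71·139·63·102 ≡ 288 (mod 383)
R · y^e ≡ 212·288 = 61056 ≡ 159 (mod 383)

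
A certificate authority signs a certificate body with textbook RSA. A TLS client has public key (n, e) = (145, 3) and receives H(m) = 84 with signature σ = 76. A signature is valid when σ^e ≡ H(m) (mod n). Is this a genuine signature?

Squares mod 145: σ^1≡76, σ^2≡121
3 = 2 + 1, so σ^3 ≡ 121·76 ≡ 61 (mod 145)
σ^3 mod 145 = 61, but H(m) = 84.

forged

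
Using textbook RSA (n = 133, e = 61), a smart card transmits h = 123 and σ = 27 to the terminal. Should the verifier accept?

Squares mod 133: σ^1≡27, σ^2≡64, σ^4≡106, σ^8≡64, σ^16≡106, σ^32≡64
61 = 32 + 16 + 8 + 4 + 1, so σ^61 ≡ 64·106·64·106·27 ≡ 27 (mod 133)
27 ≠ 123, so verification fails.

reject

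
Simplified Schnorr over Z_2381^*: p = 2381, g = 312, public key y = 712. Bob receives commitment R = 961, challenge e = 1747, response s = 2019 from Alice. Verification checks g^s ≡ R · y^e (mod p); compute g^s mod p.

1767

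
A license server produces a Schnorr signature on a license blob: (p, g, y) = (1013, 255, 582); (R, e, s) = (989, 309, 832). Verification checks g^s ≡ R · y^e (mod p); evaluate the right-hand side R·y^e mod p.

763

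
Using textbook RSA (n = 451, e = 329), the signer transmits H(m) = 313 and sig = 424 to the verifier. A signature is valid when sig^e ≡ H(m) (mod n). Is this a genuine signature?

sig^329 mod 451 = 178
sig^329 mod 451 = 178, but H(m) = 313.

forged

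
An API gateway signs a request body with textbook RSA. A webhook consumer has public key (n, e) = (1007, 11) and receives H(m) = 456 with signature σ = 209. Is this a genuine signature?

genuine

σ^2 ≡ 209^2 = 43681 ≡ 380
σ^4 ≡ 380^2 = 144400 ≡ 399
σ^8 ≡ 399^2 = 159201 ≡ 95
11 = 8 + 2 + 1, so σ^11 ≡ 95·380·209 ≡ 456 (mod 1007)
456 = H(m), so the signature checks out.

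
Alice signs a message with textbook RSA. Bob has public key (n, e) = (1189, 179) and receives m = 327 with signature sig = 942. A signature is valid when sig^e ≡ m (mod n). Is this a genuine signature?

genuine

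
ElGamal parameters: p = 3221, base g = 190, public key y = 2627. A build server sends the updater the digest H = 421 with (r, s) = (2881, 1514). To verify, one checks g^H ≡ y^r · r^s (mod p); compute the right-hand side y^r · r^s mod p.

Squares mod 3221: 2627^1≡2627, 2627^2≡1747, 2627^4≡1722, 2627^8≡1964, 2627^16≡1759, 2627^32≡1921, 2627^64≡2196, 2627^128≡579, 2627^256≡257, 2627^512≡1629, 2627^1024≡2758, 2627^2048≡1783
2881 = 2048 + 512 + 256 + 64 + 1, so 2627^2881 ≡ 1783·1629·257·2196·2627 ≡ 1542 (mod 3221)
Squares mod 3221: 2881^1≡2881, 2881^2≡2865, 2881^4≡1117, 2881^8≡1162, 2881^16≡645, 2881^32≡516, 2881^64≡2134, 2881^128≡2683, 2881^256≡2775, 2881^512≡2435, 2881^1024≡2585
1514 = 1024 + 256 + 128 + 64 + 32 + 8 + 2, so 2881^1514 ≡ 2585·2775·2683·2134·516·1162·2865 ≡ 478 (mod 3221)
y^r · r^s ≡ 1542·478 = 737076 ≡ 2688 (mod 3221)

2688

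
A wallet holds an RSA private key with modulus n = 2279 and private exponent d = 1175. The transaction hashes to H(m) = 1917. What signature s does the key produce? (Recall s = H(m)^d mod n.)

590

(H(m))^1175 mod 2279 = 590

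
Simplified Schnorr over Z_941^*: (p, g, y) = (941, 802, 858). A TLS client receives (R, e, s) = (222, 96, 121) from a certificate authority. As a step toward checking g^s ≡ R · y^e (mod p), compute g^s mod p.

802^2 = 643204 ≡ 501
802^4 ≡ 501^2 = 251001 ≡ 695
802^8 ≡ 695^2 = 483025 ≡ 292
802^16 ≡ 292^2 = 85264 ≡ 574
802^32 ≡ 574^2 = 329476 ≡ 126
802^64 ≡ 126^2 = 15876 ≡ 820
121 = 64 + 32 + 16 + 8 + 1, so 802^121 ≡ 820·126·574·292·802 ≡ 233 (mod 941)

233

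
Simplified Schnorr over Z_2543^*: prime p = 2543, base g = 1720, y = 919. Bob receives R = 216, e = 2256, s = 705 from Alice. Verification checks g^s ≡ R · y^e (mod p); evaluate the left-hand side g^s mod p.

1292

1720^2 = 2958400 ≡ 891
1720^4 ≡ 891^2 = 793881 ≡ 465
1720^8 ≡ 465^2 = 216225 ≡ 70
1720^16 ≡ 70^2 = 4900 ≡ 2357
1720^32 ≡ 2357^2 = 5555449 ≡ 1537
1720^64 ≡ 1537^2 = 2362369 ≡ 2465
1720^128 ≡ 2465^2 = 6076225 ≡ 998
1720^256 ≡ 998^2 = 996004 ≡ 1691
1720^512 ≡ 1691^2 = 2859481 ≡ 1149
705 = 512 + 128 + 64 + 1, so 1720^705 ≡ 1149·998·2465·1720 ≡ 1292 (mod 2543)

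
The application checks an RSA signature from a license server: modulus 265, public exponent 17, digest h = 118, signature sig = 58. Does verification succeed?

passes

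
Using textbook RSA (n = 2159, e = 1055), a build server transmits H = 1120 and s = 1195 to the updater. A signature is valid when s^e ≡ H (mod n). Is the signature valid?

invalid

s^1055 mod 2159 = 1180
1180 ≠ 1120, so verification fails.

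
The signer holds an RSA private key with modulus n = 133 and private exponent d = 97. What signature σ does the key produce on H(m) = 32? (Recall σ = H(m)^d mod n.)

Squares mod 133: (H(m))^1≡32, (H(m))^2≡93, (H(m))^4≡4, (H(m))^8≡16, (H(m))^16≡123, (H(m))^32≡100, (H(m))^64≡25
97 = 64 + 32 + 1, so (H(m))^97 ≡ 25·100·32 ≡ 67 (mod 133)

67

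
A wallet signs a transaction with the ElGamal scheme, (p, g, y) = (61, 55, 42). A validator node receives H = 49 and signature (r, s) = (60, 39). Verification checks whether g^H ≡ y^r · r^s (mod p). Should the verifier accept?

reject

Left side g^H mod p:
55^2 = 3025 ≡ 36
55^4 ≡ 36^2 = 1296 ≡ 15
55^8 ≡ 15^2 = 225 ≡ 42
55^16 ≡ 42^2 = 1764 ≡ 56
55^32 ≡ 56^2 = 3136 ≡ 25
49 = 32 + 16 + 1, so 55^49 ≡ 25·56·55 ≡ 18 (mod 61)
Right side y^r · r^s mod p:
42^2 = 1764 ≡ 56
42^4 ≡ 56^2 = 3136 ≡ 25
42^8 ≡ 25^2 = 625 ≡ 15
42^16 ≡ 15^2 = 225 ≡ 42
42^32 ≡ 42^2 = 1764 ≡ 56
60 = 32 + 16 + 8 + 4, so 42^60 ≡ 56·42·15·25 ≡ 1 (mod 61)
60^2 = 3600 ≡ 1
60^4 ≡ 1^2 = 1
60^8 ≡ 1^2 = 1
60^16 ≡ 1^2 = 1
60^32 ≡ 1^2 = 1
39 = 32 + 4 + 2 + 1, so 60^39 ≡ 1·1·1·60 ≡ 60 (mod 61)
1·60 = 60 ≡ 60 (mod 61)
18 ≠ 60, so verification fails.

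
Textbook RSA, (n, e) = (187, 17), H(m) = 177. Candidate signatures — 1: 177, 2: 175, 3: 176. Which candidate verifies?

1

Candidate 1: Squares mod 187: 177^1≡177, 177^2≡100, 177^4≡89, 177^8≡67, 177^16≡1; 17 = 16 + 1, so 177^17 ≡ 1·177 ≡ 177 (mod 187)
  → matches H(m) = 177
Candidate 2: Squares mod 187: 175^1≡175, 175^2≡144, 175^4≡166, 175^8≡67, 175^16≡1; 17 = 16 + 1, so 175^17 ≡ 1·175 ≡ 175 (mod 187)
Candidate 3: Squares mod 187: 176^1≡176, 176^2≡121, 176^4≡55, 176^8≡33, 176^16≡154; 17 = 16 + 1, so 176^17 ≡ 154·176 ≡ 176 (mod 187)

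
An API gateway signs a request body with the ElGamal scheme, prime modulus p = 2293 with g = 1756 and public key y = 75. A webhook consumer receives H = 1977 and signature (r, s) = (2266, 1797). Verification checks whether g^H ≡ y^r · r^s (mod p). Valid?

Left side g^H mod p:
1756^2 = 3083536 ≡ 1744
1756^4 ≡ 1744^2 = 3041536 ≡ 1018
1756^8 ≡ 1018^2 = 1036324 ≡ 2181
1756^16 ≡ 2181^2 = 4756761 ≡ 1079
1756^32 ≡ 1079^2 = 1164241 ≡ 1690
1756^64 ≡ 1690^2 = 2856100 ≡ 1315
1756^128 ≡ 1315^2 = 1729225 ≡ 303
1756^256 ≡ 303^2 = 91809 ≡ 89
1756^512 ≡ 89^2 = 7921 ≡ 1042
1756^1024 ≡ 1042^2 = 1085764 ≡ 1175
1977 = 1024 + 512 + 256 + 128 + 32 + 16 + 8 + 1, so 1756^1977 ≡ 1175·1042·89·303·1690·1079·2181·1756 ≡ 1585 (mod 2293)
Right side y^r · r^s mod p:
75^2 = 5625 ≡ 1039
75^4 ≡ 1039^2 = 1079521 ≡ 1811
75^8 ≡ 1811^2 = 3279721 ≡ 731
75^16 ≡ 731^2 = 534361 ≡ 92
75^32 ≡ 92^2 = 8464 ≡ 1585
75^64 ≡ 1585^2 = 2512225 ≡ 1390
75^128 ≡ 1390^2 = 1932100 ≡ 1394
75^256 ≡ 1394^2 = 1943236 ≡ 1065
75^512 ≡ 1065^2 = 1134225 ≡ 1483
75^1024 ≡ 1483^2 = 2199289 ≡ 302
75^2048 ≡ 302^2 = 91204 ≡ 1777
2266 = 2048 + 128 + 64 + 16 + 8 + 2, so 75^2266 ≡ 1777·1394·1390·92·731·1039 ≡ 662 (mod 2293)
2266^2 = 5134756 ≡ 729
2266^4 ≡ 729^2 = 531441 ≡ 1758
2266^8 ≡ 1758^2 = 3090564 ≡ 1893
2266^16 ≡ 1893^2 = 3583449 ≡ 1783
2266^32 ≡ 1783^2 = 3179089 ≡ 991
2266^64 ≡ 991^2 = 982081 ≡ 677
2266^128 ≡ 677^2 = 458329 ≡ 2022
2266^256 ≡ 2022^2 = 4088484 ≡ 65
2266^512 ≡ 65^2 = 4225 ≡ 1932
2266^1024 ≡ 1932^2 = 3732624 ≡ 1913
1797 = 1024 + 512 + 256 + 4 + 1, so 2266^1797 ≡ 1913·1932·65·1758·2266 ≡ 470 (mod 2293)
662·470 = 311140 ≡ 1585 (mod 2293)
1585 ≡ 1585 (mod 2293), so the signature is genuine.

yes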